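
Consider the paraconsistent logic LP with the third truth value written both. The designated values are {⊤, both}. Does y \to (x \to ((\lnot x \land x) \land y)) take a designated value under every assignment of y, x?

No

Countermodel: y=⊤, x=⊤ gives ⊥, which is not designated.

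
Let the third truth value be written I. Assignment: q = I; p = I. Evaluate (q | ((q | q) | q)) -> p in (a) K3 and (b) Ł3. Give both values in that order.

In K3: q | q = I | I = I
(q | q) | q = I | I = I
q | ((q | q) | q) = I | I = I
(q | ((q | q) | q)) -> p = I -> I = I  [~I | I]
In Ł3: q | q = I | I = I
(q | q) | q = I | I = I
q | ((q | q) | q) = I | I = I
(q | ((q | q) | q)) -> p = I -> I = 1  [min(1, 1−½+½)]
They differ because K3 and Ł3 treat I differently under implication.

I; 1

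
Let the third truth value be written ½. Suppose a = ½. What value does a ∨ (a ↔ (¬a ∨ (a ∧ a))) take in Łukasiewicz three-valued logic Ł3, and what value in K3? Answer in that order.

In Łukasiewicz three-valued logic Ł3: ¬a = ¬½ = ½
a ∧ a = ½ ∧ ½ = ½
¬a ∨ (a ∧ a) = ½ ∨ ½ = ½
a ↔ (¬a ∨ (a ∧ a)) = ½ ↔ ½ = ⊤
a ∨ (a ↔ (¬a ∨ (a ∧ a))) = ½ ∨ ⊤ = ⊤
In K3: ¬a = ¬½ = ½
a ∧ a = ½ ∧ ½ = ½
¬a ∨ (a ∧ a) = ½ ∨ ½ = ½
a ↔ (¬a ∨ (a ∧ a)) = ½ ↔ ½ = ½
a ∨ (a ↔ (¬a ∨ (a ∧ a))) = ½ ∨ ½ = ½
They differ because Łukasiewicz three-valued logic Ł3 and K3 treat ½ differently under implication.

⊤; ½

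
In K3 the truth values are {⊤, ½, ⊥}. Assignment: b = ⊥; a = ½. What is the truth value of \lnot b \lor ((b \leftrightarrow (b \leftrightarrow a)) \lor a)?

\lnot b = \lnot ⊥ = ⊤
b \leftrightarrow a = ⊥ \leftrightarrow ½ = ½
b \leftrightarrow (b \leftrightarrow a) = ⊥ \leftrightarrow ½ = ½
(b \leftrightarrow (b \leftrightarrow a)) \lor a = ½ \lor ½ = ½
\lnot b \lor ((b \leftrightarrow (b \leftrightarrow a)) \lor a) = ⊤ \lor ½ = ⊤

⊤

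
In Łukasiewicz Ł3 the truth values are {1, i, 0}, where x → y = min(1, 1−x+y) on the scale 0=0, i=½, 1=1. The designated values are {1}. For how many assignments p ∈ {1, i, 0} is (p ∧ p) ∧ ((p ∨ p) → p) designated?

p=1: 1 ✓
p=i: i ·
p=0: 0 ·

1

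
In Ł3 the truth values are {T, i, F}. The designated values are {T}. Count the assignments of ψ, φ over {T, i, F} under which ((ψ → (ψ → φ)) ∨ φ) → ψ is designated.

Designated under: (ψ=T, φ=T); (ψ=T, φ=i); (ψ=T, φ=F).

3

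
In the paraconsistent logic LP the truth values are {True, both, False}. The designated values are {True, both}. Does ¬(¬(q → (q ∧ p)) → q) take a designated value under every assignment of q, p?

Countermodel: q=True, p=True gives False, which is not designated.

No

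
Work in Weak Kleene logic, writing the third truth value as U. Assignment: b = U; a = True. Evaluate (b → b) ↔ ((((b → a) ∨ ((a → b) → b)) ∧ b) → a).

U

b → b = U → U = U  [any arg is the third value ⇒ result is the third value]
b → a = U → True = U
a → b = True → U = U
(a → b) → b = U → U = U
(b → a) ∨ ((a → b) → b) = U ∨ U = U
((b → a) ∨ ((a → b) → b)) ∧ b = U ∧ U = U
(((b → a) ∨ ((a → b) → b)) ∧ b) → a = U → True = U
(b → b) ↔ ((((b → a) ∨ ((a → b) → b)) ∧ b) → a) = U ↔ U = U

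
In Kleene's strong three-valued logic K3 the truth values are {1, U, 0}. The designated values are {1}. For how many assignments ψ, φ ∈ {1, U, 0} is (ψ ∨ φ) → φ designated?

4

Designated under: (ψ=1, φ=1); (ψ=U, φ=1); (ψ=0, φ=1); (ψ=0, φ=0).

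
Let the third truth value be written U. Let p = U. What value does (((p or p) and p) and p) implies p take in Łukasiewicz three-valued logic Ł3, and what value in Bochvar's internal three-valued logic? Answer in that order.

In Łukasiewicz three-valued logic Ł3: p or p = U or U = U
(p or p) and p = U and U = U
((p or p) and p) and p = U and U = U
(((p or p) and p) and p) implies p = U implies U = true  [min(1, 1−½+½)]
In Bochvar's internal three-valued logic: p or p = U or U = U
(p or p) and p = U and U = U
((p or p) and p) and p = U and U = U
(((p or p) and p) and p) implies p = U implies U = U
They differ because Łukasiewicz three-valued logic Ł3 and Bochvar's internal three-valued logic treat U differently under the binary connectives.

true; U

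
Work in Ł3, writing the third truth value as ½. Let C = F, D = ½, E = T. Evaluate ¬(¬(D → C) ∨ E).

F

D → C = ½ → F = ½
¬(D → C) = ¬½ = ½
¬(D → C) ∨ E = ½ ∨ T = T
¬(¬(D → C) ∨ E) = ¬T = F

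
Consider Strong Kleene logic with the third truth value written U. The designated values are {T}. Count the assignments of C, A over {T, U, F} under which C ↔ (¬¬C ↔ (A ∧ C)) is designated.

1

Designated under: (C=T, A=T).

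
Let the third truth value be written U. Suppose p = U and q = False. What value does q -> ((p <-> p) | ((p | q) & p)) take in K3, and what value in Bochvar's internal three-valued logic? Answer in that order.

True; U

In K3: p <-> p = U <-> U = U
p | q = U | False = U
(p | q) & p = U & U = U
(p <-> p) | ((p | q) & p) = U | U = U
q -> ((p <-> p) | ((p | q) & p)) = False -> U = True  [~False | U]
In Bochvar's internal three-valued logic: p <-> p = U <-> U = U
p | q = U | False = U
(p | q) & p = U & U = U
(p <-> p) | ((p | q) & p) = U | U = U
q -> ((p <-> p) | ((p | q) & p)) = False -> U = U
They differ because K3 and Bochvar's internal three-valued logic treat U differently under the binary connectives.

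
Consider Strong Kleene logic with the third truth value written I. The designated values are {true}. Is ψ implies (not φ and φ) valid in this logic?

No

Countermodel: ψ=true, φ=true gives false, which is not designated.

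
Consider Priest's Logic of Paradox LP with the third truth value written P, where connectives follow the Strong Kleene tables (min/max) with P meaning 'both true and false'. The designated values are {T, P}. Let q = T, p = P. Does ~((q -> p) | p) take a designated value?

Yes

q -> p = T -> P = P  [~T | P]
(q -> p) | p = P | P = P
~((q -> p) | p) = ~P = P
P ∈ {T, P}.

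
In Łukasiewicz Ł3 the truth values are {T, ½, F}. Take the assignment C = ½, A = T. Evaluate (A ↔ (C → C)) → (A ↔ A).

T

C → C = ½ → ½ = T  [min(1, 1−½+½)]
A ↔ (C → C) = T ↔ T = T
A ↔ A = T ↔ T = T
(A ↔ (C → C)) → (A ↔ A) = T → T = T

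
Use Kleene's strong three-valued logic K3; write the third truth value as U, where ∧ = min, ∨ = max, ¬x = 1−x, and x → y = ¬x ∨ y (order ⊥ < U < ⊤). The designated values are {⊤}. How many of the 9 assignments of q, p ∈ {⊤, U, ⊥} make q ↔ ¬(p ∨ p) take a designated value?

Designated under: (q=⊤, p=⊥); (q=⊥, p=⊤).

2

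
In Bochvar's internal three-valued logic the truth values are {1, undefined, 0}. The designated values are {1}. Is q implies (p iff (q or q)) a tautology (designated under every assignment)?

Countermodel: q=1, p=undefined gives undefined, which is not designated.

No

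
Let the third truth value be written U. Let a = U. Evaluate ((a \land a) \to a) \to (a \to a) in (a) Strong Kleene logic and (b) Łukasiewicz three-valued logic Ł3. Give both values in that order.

U; 1

In Strong Kleene logic: a \land a = U \land U = U
(a \land a) \to a = U \to U = U
a \to a = U \to U = U
((a \land a) \to a) \to (a \to a) = U \to U = U
In Łukasiewicz three-valued logic Ł3: a \land a = U \land U = U
(a \land a) \to a = U \to U = 1  [min(1, 1−½+½)]
a \to a = U \to U = 1
((a \land a) \to a) \to (a \to a) = 1 \to 1 = 1
They differ because Strong Kleene logic and Łukasiewicz three-valued logic Ł3 treat U differently under implication.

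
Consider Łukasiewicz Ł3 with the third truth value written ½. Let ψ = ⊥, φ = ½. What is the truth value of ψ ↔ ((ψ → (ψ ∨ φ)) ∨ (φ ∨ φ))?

⊥

ψ ∨ φ = ⊥ ∨ ½ = ½
ψ → (ψ ∨ φ) = ⊥ → ½ = ⊤
φ ∨ φ = ½ ∨ ½ = ½
(ψ → (ψ ∨ φ)) ∨ (φ ∨ φ) = ⊤ ∨ ½ = ⊤
ψ ↔ ((ψ → (ψ ∨ φ)) ∨ (φ ∨ φ)) = ⊥ ↔ ⊤ = ⊥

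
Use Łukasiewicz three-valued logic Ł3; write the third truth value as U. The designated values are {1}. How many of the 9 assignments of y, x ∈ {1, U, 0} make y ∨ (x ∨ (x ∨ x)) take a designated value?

5

Of the 9 assignments, 5 give a value in {1}.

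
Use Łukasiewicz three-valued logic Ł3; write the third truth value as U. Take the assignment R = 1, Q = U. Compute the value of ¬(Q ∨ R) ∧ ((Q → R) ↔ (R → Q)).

0

Q ∨ R = U ∨ 1 = 1
¬(Q ∨ R) = ¬1 = 0
Q → R = U → 1 = 1  [min(1, 1−½+1)]
R → Q = 1 → U = U
(Q → R) ↔ (R → Q) = 1 ↔ U = U
¬(Q ∨ R) ∧ ((Q → R) ↔ (R → Q)) = 0 ∧ U = 0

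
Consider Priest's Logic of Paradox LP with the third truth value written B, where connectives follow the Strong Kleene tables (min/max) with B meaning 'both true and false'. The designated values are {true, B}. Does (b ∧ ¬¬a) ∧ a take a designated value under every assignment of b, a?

Countermodel: b=true, a=false gives false, which is not designated.

No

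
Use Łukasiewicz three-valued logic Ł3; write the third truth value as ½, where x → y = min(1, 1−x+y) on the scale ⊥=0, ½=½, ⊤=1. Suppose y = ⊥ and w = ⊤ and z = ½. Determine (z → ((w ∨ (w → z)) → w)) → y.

⊥

w → z = ⊤ → ½ = ½  [min(1, 1−1+½)]
w ∨ (w → z) = ⊤ ∨ ½ = ⊤
(w ∨ (w → z)) → w = ⊤ → ⊤ = ⊤
z → ((w ∨ (w → z)) → w) = ½ → ⊤ = ⊤
(z → ((w ∨ (w → z)) → w)) → y = ⊤ → ⊥ = ⊥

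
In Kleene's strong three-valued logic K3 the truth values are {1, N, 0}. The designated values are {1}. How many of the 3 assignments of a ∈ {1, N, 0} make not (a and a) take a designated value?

a=1: 0 ·
a=N: N ·
a=0: 1 ✓

1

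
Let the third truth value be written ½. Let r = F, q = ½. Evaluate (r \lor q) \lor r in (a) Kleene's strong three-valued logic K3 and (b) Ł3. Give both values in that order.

½; ½

In Kleene's strong three-valued logic K3: r \lor q = F \lor ½ = ½
(r \lor q) \lor r = ½ \lor F = ½
In Ł3: r \lor q = F \lor ½ = ½
(r \lor q) \lor r = ½ \lor F = ½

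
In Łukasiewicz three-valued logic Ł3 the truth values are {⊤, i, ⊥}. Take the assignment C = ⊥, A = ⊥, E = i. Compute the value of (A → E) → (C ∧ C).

⊥

A → E = ⊥ → i = ⊤
C ∧ C = ⊥ ∧ ⊥ = ⊥
(A → E) → (C ∧ C) = ⊤ → ⊥ = ⊥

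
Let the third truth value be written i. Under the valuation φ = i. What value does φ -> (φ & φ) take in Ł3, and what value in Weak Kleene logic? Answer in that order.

In Ł3: φ & φ = i & i = i
φ -> (φ & φ) = i -> i = true  [min(1, 1−½+½)]
In Weak Kleene logic: φ & φ = i & i = i
φ -> (φ & φ) = i -> i = i
They differ because Ł3 and Weak Kleene logic treat i differently under the binary connectives.

true; i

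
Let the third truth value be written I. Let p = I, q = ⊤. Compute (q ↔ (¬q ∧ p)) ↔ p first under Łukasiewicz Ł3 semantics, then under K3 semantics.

I; I

In Łukasiewicz Ł3: ¬q = ¬⊤ = ⊥
¬q ∧ p = ⊥ ∧ I = ⊥
q ↔ (¬q ∧ p) = ⊤ ↔ ⊥ = ⊥
(q ↔ (¬q ∧ p)) ↔ p = ⊥ ↔ I = I  [1 − |0−½|]
In K3: ¬q = ¬⊤ = ⊥
¬q ∧ p = ⊥ ∧ I = ⊥
q ↔ (¬q ∧ p) = ⊤ ↔ ⊥ = ⊥
(q ↔ (¬q ∧ p)) ↔ p = ⊥ ↔ I = I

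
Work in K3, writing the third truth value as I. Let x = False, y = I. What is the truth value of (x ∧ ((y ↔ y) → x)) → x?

True

y ↔ y = I ↔ I = I
(y ↔ y) → x = I → False = I  [¬I ∨ False]
x ∧ ((y ↔ y) → x) = False ∧ I = False
(x ∧ ((y ↔ y) → x)) → x = False → False = True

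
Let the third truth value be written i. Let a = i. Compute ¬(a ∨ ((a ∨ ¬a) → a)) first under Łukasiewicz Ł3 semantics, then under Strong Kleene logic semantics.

In Łukasiewicz Ł3: ¬a = ¬i = i
a ∨ ¬a = i ∨ i = i
(a ∨ ¬a) → a = i → i = true  [min(1, 1−½+½)]
a ∨ ((a ∨ ¬a) → a) = i ∨ true = true
¬(a ∨ ((a ∨ ¬a) → a)) = ¬true = false
In Strong Kleene logic: ¬a = ¬i = i
a ∨ ¬a = i ∨ i = i
(a ∨ ¬a) → a = i → i = i  [¬i ∨ i]
a ∨ ((a ∨ ¬a) → a) = i ∨ i = i
¬(a ∨ ((a ∨ ¬a) → a)) = ¬i = i
They differ because Łukasiewicz Ł3 and Strong Kleene logic treat i differently under implication.

false; i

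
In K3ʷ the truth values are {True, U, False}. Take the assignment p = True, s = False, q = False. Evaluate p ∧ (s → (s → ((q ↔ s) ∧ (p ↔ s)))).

q ↔ s = False ↔ False = True
p ↔ s = True ↔ False = False
(q ↔ s) ∧ (p ↔ s) = True ∧ False = False
s → ((q ↔ s) ∧ (p ↔ s)) = False → False = True
s → (s → ((q ↔ s) ∧ (p ↔ s))) = False → True = True
p ∧ (s → (s → ((q ↔ s) ∧ (p ↔ s)))) = True ∧ True = True

True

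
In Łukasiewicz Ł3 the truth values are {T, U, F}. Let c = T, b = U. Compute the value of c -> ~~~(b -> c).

F

b -> c = U -> T = T
~(b -> c) = ~T = F
~~(b -> c) = ~F = T
~~~(b -> c) = ~T = F
c -> ~~~(b -> c) = T -> F = F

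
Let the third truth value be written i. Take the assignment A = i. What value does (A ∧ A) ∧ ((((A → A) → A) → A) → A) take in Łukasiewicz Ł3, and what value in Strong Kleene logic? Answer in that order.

In Łukasiewicz Ł3: A ∧ A = i ∧ i = i
A → A = i → i = true  [min(1, 1−½+½)]
(A → A) → A = true → i = i
((A → A) → A) → A = i → i = true
(((A → A) → A) → A) → A = true → i = i
(A ∧ A) ∧ ((((A → A) → A) → A) → A) = i ∧ i = i
In Strong Kleene logic: A ∧ A = i ∧ i = i
A → A = i → i = i  [¬i ∨ i]
(A → A) → A = i → i = i
((A → A) → A) → A = i → i = i
(((A → A) → A) → A) → A = i → i = i
(A ∧ A) ∧ ((((A → A) → A) → A) → A) = i ∧ i = i

i; i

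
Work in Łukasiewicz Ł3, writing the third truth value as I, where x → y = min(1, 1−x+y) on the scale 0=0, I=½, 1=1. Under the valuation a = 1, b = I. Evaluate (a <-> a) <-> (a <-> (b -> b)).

a <-> a = 1 <-> 1 = 1
b -> b = I -> I = 1
a <-> (b -> b) = 1 <-> 1 = 1
(a <-> a) <-> (a <-> (b -> b)) = 1 <-> 1 = 1

1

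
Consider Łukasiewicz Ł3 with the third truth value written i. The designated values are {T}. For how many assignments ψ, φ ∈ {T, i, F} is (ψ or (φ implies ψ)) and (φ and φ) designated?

Designated under: (ψ=T, φ=T).

1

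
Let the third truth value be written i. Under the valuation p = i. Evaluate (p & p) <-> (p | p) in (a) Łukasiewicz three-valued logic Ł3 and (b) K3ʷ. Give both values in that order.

⊤; i

In Łukasiewicz three-valued logic Ł3: p & p = i & i = i
p | p = i | i = i
(p & p) <-> (p | p) = i <-> i = ⊤  [1 − |½−½|]
In K3ʷ: p & p = i & i = i
p | p = i | i = i
(p & p) <-> (p | p) = i <-> i = i
They differ because Łukasiewicz three-valued logic Ł3 and K3ʷ treat i differently under the binary connectives.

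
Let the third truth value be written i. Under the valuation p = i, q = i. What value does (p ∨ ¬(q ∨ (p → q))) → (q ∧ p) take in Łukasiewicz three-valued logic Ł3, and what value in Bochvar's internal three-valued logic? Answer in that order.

T; i

In Łukasiewicz three-valued logic Ł3: p → q = i → i = T  [min(1, 1−½+½)]
q ∨ (p → q) = i ∨ T = T
¬(q ∨ (p → q)) = ¬T = F
p ∨ ¬(q ∨ (p → q)) = i ∨ F = i
q ∧ p = i ∧ i = i
(p ∨ ¬(q ∨ (p → q))) → (q ∧ p) = i → i = T
In Bochvar's internal three-valued logic: p → q = i → i = i  [any arg is the third value ⇒ result is the third value]
q ∨ (p → q) = i ∨ i = i
¬(q ∨ (p → q)) = ¬i = i
p ∨ ¬(q ∨ (p → q)) = i ∨ i = i
q ∧ p = i ∧ i = i
(p ∨ ¬(q ∨ (p → q))) → (q ∧ p) = i → i = i
They differ because Łukasiewicz three-valued logic Ł3 and Bochvar's internal three-valued logic treat i differently under the binary connectives.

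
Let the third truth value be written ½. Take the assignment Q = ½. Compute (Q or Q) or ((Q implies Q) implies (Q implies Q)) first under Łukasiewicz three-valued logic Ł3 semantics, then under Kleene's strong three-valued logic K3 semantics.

⊤; ½

In Łukasiewicz three-valued logic Ł3: Q or Q = ½ or ½ = ½
Q implies Q = ½ implies ½ = ⊤  [min(1, 1−½+½)]
Q implies Q = ½ implies ½ = ⊤
(Q implies Q) implies (Q implies Q) = ⊤ implies ⊤ = ⊤
(Q or Q) or ((Q implies Q) implies (Q implies Q)) = ½ or ⊤ = ⊤
In Kleene's strong three-valued logic K3: Q or Q = ½ or ½ = ½
Q implies Q = ½ implies ½ = ½  [not ½ or ½]
Q implies Q = ½ implies ½ = ½
(Q implies Q) implies (Q implies Q) = ½ implies ½ = ½
(Q or Q) or ((Q implies Q) implies (Q implies Q)) = ½ or ½ = ½
They differ because Łukasiewicz three-valued logic Ł3 and Kleene's strong three-valued logic K3 treat ½ differently under implication.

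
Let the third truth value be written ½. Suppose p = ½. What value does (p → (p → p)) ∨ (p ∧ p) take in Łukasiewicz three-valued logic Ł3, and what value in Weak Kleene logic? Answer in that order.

1; ½

In Łukasiewicz three-valued logic Ł3: p → p = ½ → ½ = 1  [min(1, 1−½+½)]
p → (p → p) = ½ → 1 = 1
p ∧ p = ½ ∧ ½ = ½
(p → (p → p)) ∨ (p ∧ p) = 1 ∨ ½ = 1
In Weak Kleene logic: p → p = ½ → ½ = ½
p → (p → p) = ½ → ½ = ½
p ∧ p = ½ ∧ ½ = ½
(p → (p → p)) ∨ (p ∧ p) = ½ ∨ ½ = ½
They differ because Łukasiewicz three-valued logic Ł3 and Weak Kleene logic treat ½ differently under the binary connectives.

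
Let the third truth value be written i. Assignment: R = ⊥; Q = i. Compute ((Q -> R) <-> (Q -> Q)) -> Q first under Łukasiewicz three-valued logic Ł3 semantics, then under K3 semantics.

⊤; i

In Łukasiewicz three-valued logic Ł3: Q -> R = i -> ⊥ = i  [min(1, 1−½+0)]
Q -> Q = i -> i = ⊤
(Q -> R) <-> (Q -> Q) = i <-> ⊤ = i
((Q -> R) <-> (Q -> Q)) -> Q = i -> i = ⊤
In K3: Q -> R = i -> ⊥ = i  [~i | ⊥]
Q -> Q = i -> i = i
(Q -> R) <-> (Q -> Q) = i <-> i = i
((Q -> R) <-> (Q -> Q)) -> Q = i -> i = i
They differ because Łukasiewicz three-valued logic Ł3 and K3 treat i differently under implication.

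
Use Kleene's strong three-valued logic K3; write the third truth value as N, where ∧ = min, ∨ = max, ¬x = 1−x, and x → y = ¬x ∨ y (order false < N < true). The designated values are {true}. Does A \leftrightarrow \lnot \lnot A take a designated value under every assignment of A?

No

Countermodel: A=N gives N, which is not designated.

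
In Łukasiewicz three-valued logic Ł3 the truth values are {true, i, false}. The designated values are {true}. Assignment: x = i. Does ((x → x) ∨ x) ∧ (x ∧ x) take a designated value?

No

x → x = i → i = true
(x → x) ∨ x = true ∨ i = true
x ∧ x = i ∧ i = i
((x → x) ∨ x) ∧ (x ∧ x) = true ∧ i = i
i ∉ {true}.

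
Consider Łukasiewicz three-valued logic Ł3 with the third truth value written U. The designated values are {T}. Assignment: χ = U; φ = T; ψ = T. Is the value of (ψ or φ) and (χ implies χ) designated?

Yes

ψ or φ = T or T = T
χ implies χ = U implies U = T
(ψ or φ) and (χ implies χ) = T and T = T
T ∈ {T}.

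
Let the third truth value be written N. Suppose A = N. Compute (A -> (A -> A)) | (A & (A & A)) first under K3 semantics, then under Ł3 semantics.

N; T

In K3: A -> A = N -> N = N  [~N | N]
A -> (A -> A) = N -> N = N
A & A = N & N = N
A & (A & A) = N & N = N
(A -> (A -> A)) | (A & (A & A)) = N | N = N
In Ł3: A -> A = N -> N = T  [min(1, 1−½+½)]
A -> (A -> A) = N -> T = T
A & A = N & N = N
A & (A & A) = N & N = N
(A -> (A -> A)) | (A & (A & A)) = T | N = T
They differ because K3 and Ł3 treat N differently under implication.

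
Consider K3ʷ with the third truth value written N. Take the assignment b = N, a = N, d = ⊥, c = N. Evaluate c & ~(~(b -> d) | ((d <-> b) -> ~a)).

b -> d = N -> ⊥ = N  [any arg is the third value ⇒ result is the third value]
~(b -> d) = ~N = N
d <-> b = ⊥ <-> N = N
~a = ~N = N
(d <-> b) -> ~a = N -> N = N
~(b -> d) | ((d <-> b) -> ~a) = N | N = N
~(~(b -> d) | ((d <-> b) -> ~a)) = ~N = N
c & ~(~(b -> d) | ((d <-> b) -> ~a)) = N & N = N

N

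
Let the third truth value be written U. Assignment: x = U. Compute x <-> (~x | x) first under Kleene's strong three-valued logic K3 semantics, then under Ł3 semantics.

U; 1

In Kleene's strong three-valued logic K3: ~x = ~U = U
~x | x = U | U = U
x <-> (~x | x) = U <-> U = U
In Ł3: ~x = ~U = U
~x | x = U | U = U
x <-> (~x | x) = U <-> U = 1  [1 − |½−½|]
They differ because Kleene's strong three-valued logic K3 and Ł3 treat U differently under implication.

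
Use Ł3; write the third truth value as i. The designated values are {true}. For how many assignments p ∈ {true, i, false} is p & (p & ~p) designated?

p=true: false ·
p=i: i ·
p=false: false ·

0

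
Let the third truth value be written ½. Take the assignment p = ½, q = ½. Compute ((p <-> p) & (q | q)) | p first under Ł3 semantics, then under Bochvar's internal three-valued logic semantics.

½; ½

In Ł3: p <-> p = ½ <-> ½ = T
q | q = ½ | ½ = ½
(p <-> p) & (q | q) = T & ½ = ½
((p <-> p) & (q | q)) | p = ½ | ½ = ½
In Bochvar's internal three-valued logic: p <-> p = ½ <-> ½ = ½
q | q = ½ | ½ = ½
(p <-> p) & (q | q) = ½ & ½ = ½
((p <-> p) & (q | q)) | p = ½ | ½ = ½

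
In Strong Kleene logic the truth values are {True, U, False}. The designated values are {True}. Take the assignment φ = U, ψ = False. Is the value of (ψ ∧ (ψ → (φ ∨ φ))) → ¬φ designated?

Yes

φ ∨ φ = U ∨ U = U
ψ → (φ ∨ φ) = False → U = True  [¬False ∨ U]
ψ ∧ (ψ → (φ ∨ φ)) = False ∧ True = False
¬φ = ¬U = U
(ψ ∧ (ψ → (φ ∨ φ))) → ¬φ = False → U = True
True ∈ {True}.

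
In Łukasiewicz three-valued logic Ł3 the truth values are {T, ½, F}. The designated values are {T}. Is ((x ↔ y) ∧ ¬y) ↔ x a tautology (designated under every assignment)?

Countermodel: x=T, y=T gives F, which is not designated.

No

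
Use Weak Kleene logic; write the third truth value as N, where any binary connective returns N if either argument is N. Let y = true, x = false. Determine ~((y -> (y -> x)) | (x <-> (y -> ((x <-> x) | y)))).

true

y -> x = true -> false = false
y -> (y -> x) = true -> false = false
x <-> x = false <-> false = true
(x <-> x) | y = true | true = true
y -> ((x <-> x) | y) = true -> true = true
x <-> (y -> ((x <-> x) | y)) = false <-> true = false
(y -> (y -> x)) | (x <-> (y -> ((x <-> x) | y))) = false | false = false
~((y -> (y -> x)) | (x <-> (y -> ((x <-> x) | y)))) = ~false = true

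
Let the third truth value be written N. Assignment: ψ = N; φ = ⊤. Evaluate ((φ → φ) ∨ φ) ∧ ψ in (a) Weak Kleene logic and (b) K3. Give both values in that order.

In Weak Kleene logic: φ → φ = ⊤ → ⊤ = ⊤
(φ → φ) ∨ φ = ⊤ ∨ ⊤ = ⊤
((φ → φ) ∨ φ) ∧ ψ = ⊤ ∧ N = N
In K3: φ → φ = ⊤ → ⊤ = ⊤
(φ → φ) ∨ φ = ⊤ ∨ ⊤ = ⊤
((φ → φ) ∨ φ) ∧ ψ = ⊤ ∧ N = N

N; N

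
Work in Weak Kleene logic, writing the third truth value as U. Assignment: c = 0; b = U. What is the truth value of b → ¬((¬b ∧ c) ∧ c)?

U

¬b = ¬U = U
¬b ∧ c = U ∧ 0 = U
(¬b ∧ c) ∧ c = U ∧ 0 = U
¬((¬b ∧ c) ∧ c) = ¬U = U
b → ¬((¬b ∧ c) ∧ c) = U → U = U  [any arg is the third value ⇒ result is the third value]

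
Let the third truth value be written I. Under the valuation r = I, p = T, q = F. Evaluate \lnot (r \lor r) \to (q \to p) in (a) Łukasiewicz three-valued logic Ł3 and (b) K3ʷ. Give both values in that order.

T; I

In Łukasiewicz three-valued logic Ł3: r \lor r = I \lor I = I
\lnot (r \lor r) = \lnot I = I
q \to p = F \to T = T
\lnot (r \lor r) \to (q \to p) = I \to T = T  [min(1, 1−½+1)]
In K3ʷ: r \lor r = I \lor I = I
\lnot (r \lor r) = \lnot I = I
q \to p = F \to T = T
\lnot (r \lor r) \to (q \to p) = I \to T = I  [any arg is the third value ⇒ result is the third value]
They differ because Łukasiewicz three-valued logic Ł3 and K3ʷ treat I differently under the binary connectives.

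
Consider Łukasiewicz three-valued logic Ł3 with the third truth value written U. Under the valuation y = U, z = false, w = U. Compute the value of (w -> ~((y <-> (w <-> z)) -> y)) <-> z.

false

w <-> z = U <-> false = U  [1 − |½−0|]
y <-> (w <-> z) = U <-> U = true
(y <-> (w <-> z)) -> y = true -> U = U
~((y <-> (w <-> z)) -> y) = ~U = U
w -> ~((y <-> (w <-> z)) -> y) = U -> U = true
(w -> ~((y <-> (w <-> z)) -> y)) <-> z = true <-> false = false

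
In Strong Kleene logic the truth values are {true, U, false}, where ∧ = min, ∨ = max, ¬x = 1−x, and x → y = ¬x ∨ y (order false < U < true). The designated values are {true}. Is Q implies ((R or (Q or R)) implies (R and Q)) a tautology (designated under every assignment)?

No

Countermodel: Q=true, R=U gives U, which is not designated.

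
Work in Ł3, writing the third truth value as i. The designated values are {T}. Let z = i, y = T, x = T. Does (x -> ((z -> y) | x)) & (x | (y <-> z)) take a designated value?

Yes

z -> y = i -> T = T  [min(1, 1−½+1)]
(z -> y) | x = T | T = T
x -> ((z -> y) | x) = T -> T = T
y <-> z = T <-> i = i
x | (y <-> z) = T | i = T
(x -> ((z -> y) | x)) & (x | (y <-> z)) = T & T = T
T ∈ {T}.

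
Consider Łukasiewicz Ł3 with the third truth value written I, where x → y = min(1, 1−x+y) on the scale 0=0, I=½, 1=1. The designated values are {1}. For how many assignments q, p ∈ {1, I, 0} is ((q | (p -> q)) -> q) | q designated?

Of the 9 assignments, 5 give a value in {1}.

5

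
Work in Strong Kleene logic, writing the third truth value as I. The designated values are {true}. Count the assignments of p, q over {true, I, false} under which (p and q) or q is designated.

Designated under: (p=true, q=true); (p=I, q=true); (p=false, q=true).

3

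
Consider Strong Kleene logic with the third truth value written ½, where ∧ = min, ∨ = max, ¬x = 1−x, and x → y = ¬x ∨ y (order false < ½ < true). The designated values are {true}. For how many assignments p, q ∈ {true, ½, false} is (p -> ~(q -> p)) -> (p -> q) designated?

7

Of the 9 assignments, 7 give a value in {true}.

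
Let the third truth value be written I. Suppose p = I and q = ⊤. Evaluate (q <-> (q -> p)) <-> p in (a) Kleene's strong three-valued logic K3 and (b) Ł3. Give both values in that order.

I; ⊤

In Kleene's strong three-valued logic K3: q -> p = ⊤ -> I = I
q <-> (q -> p) = ⊤ <-> I = I
(q <-> (q -> p)) <-> p = I <-> I = I
In Ł3: q -> p = ⊤ -> I = I  [min(1, 1−1+½)]
q <-> (q -> p) = ⊤ <-> I = I
(q <-> (q -> p)) <-> p = I <-> I = ⊤
They differ because Kleene's strong three-valued logic K3 and Ł3 treat I differently under implication.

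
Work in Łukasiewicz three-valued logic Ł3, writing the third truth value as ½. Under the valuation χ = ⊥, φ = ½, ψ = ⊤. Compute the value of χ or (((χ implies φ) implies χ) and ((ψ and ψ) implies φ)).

χ implies φ = ⊥ implies ½ = ⊤  [min(1, 1−0+½)]
(χ implies φ) implies χ = ⊤ implies ⊥ = ⊥
ψ and ψ = ⊤ and ⊤ = ⊤
(ψ and ψ) implies φ = ⊤ implies ½ = ½
((χ implies φ) implies χ) and ((ψ and ψ) implies φ) = ⊥ and ½ = ⊥
χ or (((χ implies φ) implies χ) and ((ψ and ψ) implies φ)) = ⊥ or ⊥ = ⊥

⊥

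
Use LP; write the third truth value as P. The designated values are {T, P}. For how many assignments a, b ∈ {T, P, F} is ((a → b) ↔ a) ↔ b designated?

Of the 9 assignments, 8 give a value in {T, P}.

8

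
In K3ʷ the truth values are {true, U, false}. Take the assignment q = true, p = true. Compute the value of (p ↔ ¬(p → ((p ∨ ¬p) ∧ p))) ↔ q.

false

¬p = ¬true = false
p ∨ ¬p = true ∨ false = true
(p ∨ ¬p) ∧ p = true ∧ true = true
p → ((p ∨ ¬p) ∧ p) = true → true = true
¬(p → ((p ∨ ¬p) ∧ p)) = ¬true = false
p ↔ ¬(p → ((p ∨ ¬p) ∧ p)) = true ↔ false = false
(p ↔ ¬(p → ((p ∨ ¬p) ∧ p))) ↔ q = false ↔ true = false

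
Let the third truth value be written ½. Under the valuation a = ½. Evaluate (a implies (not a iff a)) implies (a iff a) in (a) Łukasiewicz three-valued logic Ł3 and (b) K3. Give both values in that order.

true; ½

In Łukasiewicz three-valued logic Ł3: not a = not ½ = ½
not a iff a = ½ iff ½ = true  [1 − |½−½|]
a implies (not a iff a) = ½ implies true = true
a iff a = ½ iff ½ = true
(a implies (not a iff a)) implies (a iff a) = true implies true = true
In K3: not a = not ½ = ½
not a iff a = ½ iff ½ = ½
a implies (not a iff a) = ½ implies ½ = ½
a iff a = ½ iff ½ = ½
(a implies (not a iff a)) implies (a iff a) = ½ implies ½ = ½
They differ because Łukasiewicz three-valued logic Ł3 and K3 treat ½ differently under implication.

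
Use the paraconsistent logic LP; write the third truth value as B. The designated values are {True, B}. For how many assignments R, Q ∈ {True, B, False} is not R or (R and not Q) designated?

8

Of the 9 assignments, 8 give a value in {True, B}.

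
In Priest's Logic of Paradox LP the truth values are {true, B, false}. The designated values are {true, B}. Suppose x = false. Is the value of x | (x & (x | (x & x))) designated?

No

x & x = false & false = false
x | (x & x) = false | false = false
x & (x | (x & x)) = false & false = false
x | (x & (x | (x & x))) = false | false = false
false ∉ {true, B}.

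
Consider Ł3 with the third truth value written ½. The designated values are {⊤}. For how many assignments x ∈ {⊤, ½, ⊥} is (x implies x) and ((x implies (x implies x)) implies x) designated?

1

x=⊤: ⊤ ✓
x=½: ½ ·
x=⊥: ⊥ ·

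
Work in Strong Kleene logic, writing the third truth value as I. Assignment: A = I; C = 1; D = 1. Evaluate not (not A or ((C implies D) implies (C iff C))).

0

not A = not I = I
C implies D = 1 implies 1 = 1
C iff C = 1 iff 1 = 1
(C implies D) implies (C iff C) = 1 implies 1 = 1
not A or ((C implies D) implies (C iff C)) = I or 1 = 1
not (not A or ((C implies D) implies (C iff C))) = not 1 = 0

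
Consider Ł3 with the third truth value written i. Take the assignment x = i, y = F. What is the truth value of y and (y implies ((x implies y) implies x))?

F

x implies y = i implies F = i  [min(1, 1−½+0)]
(x implies y) implies x = i implies i = T
y implies ((x implies y) implies x) = F implies T = T
y and (y implies ((x implies y) implies x)) = F and T = F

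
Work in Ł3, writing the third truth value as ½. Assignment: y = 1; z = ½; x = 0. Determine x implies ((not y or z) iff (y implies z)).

not y = not 1 = 0
not y or z = 0 or ½ = ½
y implies z = 1 implies ½ = ½
(not y or z) iff (y implies z) = ½ iff ½ = 1
x implies ((not y or z) iff (y implies z)) = 0 implies 1 = 1

1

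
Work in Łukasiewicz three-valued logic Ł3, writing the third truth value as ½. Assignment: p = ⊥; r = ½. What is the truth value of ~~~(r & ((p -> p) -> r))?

½

p -> p = ⊥ -> ⊥ = ⊤
(p -> p) -> r = ⊤ -> ½ = ½  [min(1, 1−1+½)]
r & ((p -> p) -> r) = ½ & ½ = ½
~(r & ((p -> p) -> r)) = ~½ = ½
~~(r & ((p -> p) -> r)) = ~½ = ½
~~~(r & ((p -> p) -> r)) = ~½ = ½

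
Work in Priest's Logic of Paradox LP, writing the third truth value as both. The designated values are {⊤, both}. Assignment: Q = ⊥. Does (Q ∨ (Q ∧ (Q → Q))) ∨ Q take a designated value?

Q → Q = ⊥ → ⊥ = ⊤
Q ∧ (Q → Q) = ⊥ ∧ ⊤ = ⊥
Q ∨ (Q ∧ (Q → Q)) = ⊥ ∨ ⊥ = ⊥
(Q ∨ (Q ∧ (Q → Q))) ∨ Q = ⊥ ∨ ⊥ = ⊥
⊥ ∉ {⊤, both}.

No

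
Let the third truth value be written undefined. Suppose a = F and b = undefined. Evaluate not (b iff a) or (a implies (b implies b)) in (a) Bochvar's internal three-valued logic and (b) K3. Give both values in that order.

In Bochvar's internal three-valued logic: b iff a = undefined iff F = undefined
not (b iff a) = not undefined = undefined
b implies b = undefined implies undefined = undefined  [any arg is the third value ⇒ result is the third value]
a implies (b implies b) = F implies undefined = undefined
not (b iff a) or (a implies (b implies b)) = undefined or undefined = undefined
In K3: b iff a = undefined iff F = undefined
not (b iff a) = not undefined = undefined
b implies b = undefined implies undefined = undefined  [not undefined or undefined]
a implies (b implies b) = F implies undefined = T
not (b iff a) or (a implies (b implies b)) = undefined or T = T
They differ because Bochvar's internal three-valued logic and K3 treat undefined differently under the binary connectives.

undefined; T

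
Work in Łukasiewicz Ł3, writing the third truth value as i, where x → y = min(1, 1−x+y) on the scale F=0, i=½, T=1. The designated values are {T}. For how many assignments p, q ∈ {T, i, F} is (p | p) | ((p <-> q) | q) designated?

Of the 9 assignments, 7 give a value in {T}.

7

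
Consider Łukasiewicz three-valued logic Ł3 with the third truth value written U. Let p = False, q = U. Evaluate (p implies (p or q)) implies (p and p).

False

p or q = False or U = U
p implies (p or q) = False implies U = True
p and p = False and False = False
(p implies (p or q)) implies (p and p) = True implies False = False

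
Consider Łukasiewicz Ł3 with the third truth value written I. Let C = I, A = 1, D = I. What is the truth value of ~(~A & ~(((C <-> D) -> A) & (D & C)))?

1

~A = ~1 = 0
C <-> D = I <-> I = 1
(C <-> D) -> A = 1 -> 1 = 1
D & C = I & I = I
((C <-> D) -> A) & (D & C) = 1 & I = I
~(((C <-> D) -> A) & (D & C)) = ~I = I
~A & ~(((C <-> D) -> A) & (D & C)) = 0 & I = 0
~(~A & ~(((C <-> D) -> A) & (D & C))) = ~0 = 1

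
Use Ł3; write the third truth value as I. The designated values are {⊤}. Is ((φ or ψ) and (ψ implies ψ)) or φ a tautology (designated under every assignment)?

Countermodel: φ=I, ψ=I gives I, which is not designated.

No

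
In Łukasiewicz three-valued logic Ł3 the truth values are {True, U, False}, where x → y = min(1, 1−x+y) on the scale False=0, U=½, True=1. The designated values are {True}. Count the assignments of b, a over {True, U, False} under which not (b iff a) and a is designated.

1

Designated under: (b=False, a=True).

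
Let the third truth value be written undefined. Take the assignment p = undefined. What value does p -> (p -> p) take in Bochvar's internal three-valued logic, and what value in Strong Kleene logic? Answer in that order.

undefined; undefined

In Bochvar's internal three-valued logic: p -> p = undefined -> undefined = undefined  [any arg is the third value ⇒ result is the third value]
p -> (p -> p) = undefined -> undefined = undefined
In Strong Kleene logic: p -> p = undefined -> undefined = undefined  [~undefined | undefined]
p -> (p -> p) = undefined -> undefined = undefined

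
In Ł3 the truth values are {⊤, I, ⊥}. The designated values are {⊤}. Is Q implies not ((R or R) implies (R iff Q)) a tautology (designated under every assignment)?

Countermodel: Q=⊤, R=⊤ gives ⊥, which is not designated.

No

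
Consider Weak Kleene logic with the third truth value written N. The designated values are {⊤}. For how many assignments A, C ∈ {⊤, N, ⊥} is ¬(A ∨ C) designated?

1

Designated under: (A=⊥, C=⊥).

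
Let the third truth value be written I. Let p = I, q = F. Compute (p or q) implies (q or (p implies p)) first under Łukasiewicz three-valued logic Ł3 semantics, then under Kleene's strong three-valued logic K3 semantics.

In Łukasiewicz three-valued logic Ł3: p or q = I or F = I
p implies p = I implies I = T
q or (p implies p) = F or T = T
(p or q) implies (q or (p implies p)) = I implies T = T
In Kleene's strong three-valued logic K3: p or q = I or F = I
p implies p = I implies I = I  [not I or I]
q or (p implies p) = F or I = I
(p or q) implies (q or (p implies p)) = I implies I = I
They differ because Łukasiewicz three-valued logic Ł3 and Kleene's strong three-valued logic K3 treat I differently under implication.

T; I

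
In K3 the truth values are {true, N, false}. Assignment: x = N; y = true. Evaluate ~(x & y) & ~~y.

N

x & y = N & true = N
~(x & y) = ~N = N
~y = ~true = false
~~y = ~false = true
~(x & y) & ~~y = N & true = N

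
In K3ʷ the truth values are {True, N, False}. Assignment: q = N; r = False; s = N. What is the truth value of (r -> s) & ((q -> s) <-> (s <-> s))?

r -> s = False -> N = N  [any arg is the third value ⇒ result is the third value]
q -> s = N -> N = N
s <-> s = N <-> N = N
(q -> s) <-> (s <-> s) = N <-> N = N
(r -> s) & ((q -> s) <-> (s <-> s)) = N & N = N

N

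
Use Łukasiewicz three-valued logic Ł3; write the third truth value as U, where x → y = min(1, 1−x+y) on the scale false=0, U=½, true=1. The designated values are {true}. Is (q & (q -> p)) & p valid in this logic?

Countermodel: q=true, p=U gives U, which is not designated.

No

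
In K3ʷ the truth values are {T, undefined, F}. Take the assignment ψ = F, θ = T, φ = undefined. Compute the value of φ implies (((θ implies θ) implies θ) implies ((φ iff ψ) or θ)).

undefined

θ implies θ = T implies T = T
(θ implies θ) implies θ = T implies T = T
φ iff ψ = undefined iff F = undefined
(φ iff ψ) or θ = undefined or T = undefined
((θ implies θ) implies θ) implies ((φ iff ψ) or θ) = T implies undefined = undefined  [any arg is the third value ⇒ result is the third value]
φ implies (((θ implies θ) implies θ) implies ((φ iff ψ) or θ)) = undefined implies undefined = undefined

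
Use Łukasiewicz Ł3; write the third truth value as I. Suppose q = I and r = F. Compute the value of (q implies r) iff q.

q implies r = I implies F = I  [min(1, 1−½+0)]
(q implies r) iff q = I iff I = T

T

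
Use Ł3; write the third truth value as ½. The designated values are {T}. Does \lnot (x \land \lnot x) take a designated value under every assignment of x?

Countermodel: x=½ gives ½, which is not designated.

No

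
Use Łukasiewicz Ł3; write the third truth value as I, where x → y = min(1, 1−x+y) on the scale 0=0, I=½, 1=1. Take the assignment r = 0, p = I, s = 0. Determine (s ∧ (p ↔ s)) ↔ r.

p ↔ s = I ↔ 0 = I  [1 − |½−0|]
s ∧ (p ↔ s) = 0 ∧ I = 0
(s ∧ (p ↔ s)) ↔ r = 0 ↔ 0 = 1

1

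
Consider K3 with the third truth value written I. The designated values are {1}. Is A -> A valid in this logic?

Countermodel: A=I gives I, which is not designated.

No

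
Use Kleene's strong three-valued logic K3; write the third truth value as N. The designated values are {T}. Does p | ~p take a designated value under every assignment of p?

Countermodel: p=N gives N, which is not designated.

No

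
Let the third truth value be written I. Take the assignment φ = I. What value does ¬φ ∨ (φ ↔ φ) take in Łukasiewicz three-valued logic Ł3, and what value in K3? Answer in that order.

true; I

In Łukasiewicz three-valued logic Ł3: ¬φ = ¬I = I
φ ↔ φ = I ↔ I = true  [1 − |½−½|]
¬φ ∨ (φ ↔ φ) = I ∨ true = true
In K3: ¬φ = ¬I = I
φ ↔ φ = I ↔ I = I
¬φ ∨ (φ ↔ φ) = I ∨ I = I
They differ because Łukasiewicz three-valued logic Ł3 and K3 treat I differently under implication.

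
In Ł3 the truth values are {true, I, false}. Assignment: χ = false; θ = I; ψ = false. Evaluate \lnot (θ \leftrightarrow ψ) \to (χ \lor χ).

θ \leftrightarrow ψ = I \leftrightarrow false = I  [1 − |½−0|]
\lnot (θ \leftrightarrow ψ) = \lnot I = I
χ \lor χ = false \lor false = false
\lnot (θ \leftrightarrow ψ) \to (χ \lor χ) = I \to false = I

I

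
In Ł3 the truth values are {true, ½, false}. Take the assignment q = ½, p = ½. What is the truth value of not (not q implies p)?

false

not q = not ½ = ½
not q implies p = ½ implies ½ = true
not (not q implies p) = not true = false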